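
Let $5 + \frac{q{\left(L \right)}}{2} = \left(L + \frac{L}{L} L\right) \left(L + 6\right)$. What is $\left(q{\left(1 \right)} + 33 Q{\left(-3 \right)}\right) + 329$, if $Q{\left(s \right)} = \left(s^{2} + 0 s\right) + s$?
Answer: $545$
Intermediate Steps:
$Q{\left(s \right)} = s + s^{2}$ ($Q{\left(s \right)} = \left(s^{2} + 0\right) + s = s^{2} + s = s + s^{2}$)
$q{\left(L \right)} = -10 + 4 L \left(6 + L\right)$ ($q{\left(L \right)} = -10 + 2 \left(L + \frac{L}{L} L\right) \left(L + 6\right) = -10 + 2 \left(L + 1 L\right) \left(6 + L\right) = -10 + 2 \left(L + L\right) \left(6 + L\right) = -10 + 2 \cdot 2 L \left(6 + L\right) = -10 + 4 L \left(6 + L\right)$)
$\left(q{\left(1 \right)} + 33 Q{\left(-3 \right)}\right) + 329 = \left(\left(-10 + 4 \cdot 1^{2} + 24 \cdot 1\right) + 33 \left(- 3 \left(1 - 3\right)\right)\right) + 329 = \left(\left(-10 + 4 \cdot 1 + 24\right) + 33 \left(\left(-3\right) \left(-2\right)\right)\right) + 329 = \left(\left(-10 + 4 + 24\right) + 33 \cdot 6\right) + 329 = \left(18 + 198\right) + 329 = 216 + 329 = 545$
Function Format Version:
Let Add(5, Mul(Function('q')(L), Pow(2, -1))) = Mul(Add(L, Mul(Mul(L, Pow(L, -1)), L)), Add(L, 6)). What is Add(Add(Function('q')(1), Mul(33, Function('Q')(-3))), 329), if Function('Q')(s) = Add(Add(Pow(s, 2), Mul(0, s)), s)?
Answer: 545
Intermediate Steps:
Function('Q')(s) = Add(s, Pow(s, 2)) (Function('Q')(s) = Add(Add(Pow(s, 2), 0), s) = Add(Pow(s, 2), s) = Add(s, Pow(s, 2)))
Function('q')(L) = Add(-10, Mul(4, L, Add(6, L))) (Function('q')(L) = Add(-10, Mul(2, Mul(Add(L, Mul(Mul(L, Pow(L, -1)), L)), Add(L, 6)))) = Add(-10, Mul(2, Mul(Add(L, Mul(1, L)), Add(6, L)))) = Add(-10, Mul(2, Mul(Add(L, L), Add(6, L)))) = Add(-10, Mul(2, Mul(Mul(2, L), Add(6, L)))) = Add(-10, Mul(2, Mul(2, L, Add(6, L)))) = Add(-10, Mul(4, L, Add(6, L))))
Add(Add(Function('q')(1), Mul(33, Function('Q')(-3))), 329) = Add(Add(Add(-10, Mul(4, Pow(1, 2)), Mul(24, 1)), Mul(33, Mul(-3, Add(1, -3)))), 329) = Add(Add(Add(-10, Mul(4, 1), 24), Mul(33, Mul(-3, -2))), 329) = Add(Add(Add(-10, 4, 24), Mul(33, 6)), 329) = Add(Add(18, 198), 329) = Add(216, 329) = 545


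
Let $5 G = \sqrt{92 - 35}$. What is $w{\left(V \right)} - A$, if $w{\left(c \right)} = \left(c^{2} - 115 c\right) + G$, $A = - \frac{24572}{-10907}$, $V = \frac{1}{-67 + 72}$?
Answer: $- \frac{6874918}{272675} + \frac{\sqrt{57}}{5} \approx -23.703$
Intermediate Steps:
$G = \frac{\sqrt{57}}{5}$ ($G = \frac{\sqrt{92 - 35}}{5} = \frac{\sqrt{57}}{5} \approx 1.51$)
$V = \frac{1}{5} \approx 0.2$
$A = \frac{24572}{10907}$ ($A = \left(-24572\right) \left(- \frac{1}{10907}\right) = \frac{24572}{10907} \approx 2.2529$)
$w{\left(c \right)} = c^{2} - 115 c + \frac{\sqrt{57}}{5}$ ($w{\left(c \right)} = \left(c^{2} - 115 c\right) + \frac{\sqrt{57}}{5} = c^{2} - 115 c + \frac{\sqrt{57}}{5}$)
$w{\left(V \right)} - A = \left(\left(\frac{1}{5}\right)^{2} - 23 + \frac{\sqrt{57}}{5}\right) - \frac{24572}{10907} = \left(\frac{1}{25} - 23 + \frac{\sqrt{57}}{5}\right) - \frac{24572}{10907} = \left(- \frac{574}{25} + \frac{\sqrt{57}}{5}\right) - \frac{24572}{10907} = - \frac{6874918}{272675} + \frac{\sqrt{57}}{5}$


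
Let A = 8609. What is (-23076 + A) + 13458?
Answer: -1009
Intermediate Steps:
(-23076 + A) + 13458 = (-23076 + 8609) + 13458 = -14467 + 13458 = -1009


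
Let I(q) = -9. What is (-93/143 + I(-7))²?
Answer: 1904400/20449 ≈ 93.129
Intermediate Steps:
(-93/143 + I(-7))² = (-93/143 - 9)² = (-1380/143)² = 1904400/20449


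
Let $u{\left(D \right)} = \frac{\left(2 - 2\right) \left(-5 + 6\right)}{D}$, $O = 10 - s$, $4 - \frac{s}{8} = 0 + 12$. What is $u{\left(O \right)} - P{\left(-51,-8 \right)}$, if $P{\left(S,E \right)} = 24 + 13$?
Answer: $-37$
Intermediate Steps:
$P{\left(S,E \right)} = 37$
$s = -64$ ($s = 32 - 8 \left(0 + 12\right) = 32 - 96 = -64$)
$O = 74$ ($O = 10 - -64 = 10 + 64 = 74$)
$u{\left(D \right)} = 0$ ($u{\left(D \right)} = \frac{0 \cdot 1}{D} = \frac{0}{D} = 0$)
$u{\left(O \right)} - P{\left(-51,-8 \right)} = 0 - 37 = -37$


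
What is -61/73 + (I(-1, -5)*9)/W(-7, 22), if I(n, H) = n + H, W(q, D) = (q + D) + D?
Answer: -6199/2701 ≈ -2.2951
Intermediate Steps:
W(q, D) = q + 2*D (W(q, D) = (D + q) + D = q + 2*D)
I(n, H) = H + n
-61/73 + (I(-1, -5)*9)/W(-7, 22) = -61/73 + ((-5 - 1)*9)/(-7 + 2*22) = -61*1/73 + (-6*9)/(-7 + 44) = -61/73 - 54/37 = -6199/2701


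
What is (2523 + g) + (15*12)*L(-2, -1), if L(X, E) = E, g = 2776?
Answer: 5119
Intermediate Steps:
(2523 + g) + (15*12)*L(-2, -1) = (2523 + 2776) + (15*12)*(-1) = 5299 + 180*(-1) = 5299 - 180 = 5119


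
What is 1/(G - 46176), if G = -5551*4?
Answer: -1/68380 ≈ -1.4624e-5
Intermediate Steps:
G = -22204
1/(G - 46176) = 1/(-22204 - 46176) = 1/(-68380) = -1/68380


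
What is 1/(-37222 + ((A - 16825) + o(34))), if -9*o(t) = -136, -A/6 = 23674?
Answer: -9/1764683 ≈ -5.1001e-6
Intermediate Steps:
A = -142044 (A = -6*23674 = -142044)
o(t) = 136/9 (o(t) = -⅑*(-136) = 136/9)
1/(-37222 + ((A - 16825) + o(34))) = 1/(-37222 + ((-142044 - 16825) + 136/9)) = 1/(-37222 + (-158869 + 136/9)) = 1/(-37222 - 1429685/9) = 1/(-1764683/9) = -9/1764683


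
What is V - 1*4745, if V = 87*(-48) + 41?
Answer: -8880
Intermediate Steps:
V = -4135 (V = -4176 + 41 = -4135)
V - 1*4745 = -4135 - 1*4745 = -4135 - 4745 = -8880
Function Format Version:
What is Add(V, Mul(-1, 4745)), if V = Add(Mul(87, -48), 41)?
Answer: -8880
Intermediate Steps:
V = -4135 (V = Add(-4176, 41) = -4135)
Add(V, Mul(-1, 4745)) = Add(-4135, Mul(-1, 4745)) = Add(-4135, -4745) = -8880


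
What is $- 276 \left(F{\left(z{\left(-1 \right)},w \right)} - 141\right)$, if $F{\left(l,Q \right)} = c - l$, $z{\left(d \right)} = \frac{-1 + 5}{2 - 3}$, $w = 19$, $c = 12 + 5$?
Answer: $33120$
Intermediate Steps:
$c = 17$
$z{\left(d \right)} = -4$ ($z{\left(d \right)} = \frac{4}{-1} = 4 \left(-1\right) = -4$)
$F{\left(l,Q \right)} = 17 - l$
$- 276 \left(F{\left(z{\left(-1 \right)},w \right)} - 141\right) = - 276 \left(\left(17 - -4\right) - 141\right) = - 276 \left(\left(17 + 4\right) - 141\right) = - 276 \left(21 - 141\right) = \left(-276\right) \left(-120\right) = 33120$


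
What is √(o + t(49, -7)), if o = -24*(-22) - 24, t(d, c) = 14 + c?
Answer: √511 ≈ 22.605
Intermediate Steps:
o = 504 (o = 528 - 24 = 504)
√(o + t(49, -7)) = √(504 + (14 - 7)) = √(504 + 7) = √511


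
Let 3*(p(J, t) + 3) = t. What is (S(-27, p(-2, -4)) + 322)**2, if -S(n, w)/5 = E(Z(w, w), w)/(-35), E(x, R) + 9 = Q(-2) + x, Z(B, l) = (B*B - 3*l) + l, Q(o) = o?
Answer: 417548356/3969 ≈ 1.0520e+5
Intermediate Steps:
p(J, t) = -3 + t/3
Z(B, l) = B**2 - 2*l (Z(B, l) = (B**2 - 3*l) + l = B**2 - 2*l)
E(x, R) = -11 + x (E(x, R) = -9 + (-2 + x) = -11 + x)
S(n, w) = -11/7 - 2*w/7 + w**2/7 (S(n, w) = -5*(-11 + (w**2 - 2*w))/(-35) = -5*(-11 + w**2 - 2*w)*(-1)/35 = -5*(11/35 - w**2/35 + 2*w/35) = -11/7 - 2*w/7 + w**2/7)
(S(-27, p(-2, -4)) + 322)**2 = ((-11/7 - 2*(-3 + (1/3)*(-4))/7 + (-3 + (1/3)*(-4))**2/7) + 322)**2 = ((-11/7 - 2*(-3 - 4/3)/7 + (-3 - 4/3)**2/7) + 322)**2 = ((-11/7 - 2/7*(-13/3) + (-13/3)**2/7) + 322)**2 = ((-11/7 + 26/21 + (1/7)*(169/9)) + 322)**2 = ((-11/7 + 26/21 + 169/63) + 322)**2 = (148/63 + 322)**2 = (20434/63)**2 = 417548356/3969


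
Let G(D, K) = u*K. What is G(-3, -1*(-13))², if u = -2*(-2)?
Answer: 2704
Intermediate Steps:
u = 4
G(D, K) = 4*K
G(-3, -1*(-13))² = (4*(-1*(-13)))² = (4*13)² = 52² = 2704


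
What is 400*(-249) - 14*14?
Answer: -99796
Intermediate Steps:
400*(-249) - 14*14 = -99600 - 196 = -99796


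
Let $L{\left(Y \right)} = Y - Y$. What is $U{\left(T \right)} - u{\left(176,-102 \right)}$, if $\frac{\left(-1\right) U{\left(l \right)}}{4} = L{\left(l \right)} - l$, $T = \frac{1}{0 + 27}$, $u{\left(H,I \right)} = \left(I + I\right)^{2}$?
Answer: $- \frac{1123628}{27} \approx -41616.0$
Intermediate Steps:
$u{\left(H,I \right)} = 4 I^{2}$ ($u{\left(H,I \right)} = \left(2 I\right)^{2} = 4 I^{2}$)
$T = \frac{1}{27} \approx 0.037037$
$L{\left(Y \right)} = 0$
$U{\left(l \right)} = 4 l$ ($U{\left(l \right)} = - 4 \left(0 - l\right) = - 4 \left(- l\right) = 4 l$)
$U{\left(T \right)} - u{\left(176,-102 \right)} = 4 \cdot \frac{1}{27} - 4 \left(-102\right)^{2} = \frac{4}{27} - 4 \cdot 10404 = \frac{4}{27} - 41616 = - \frac{1123628}{27}$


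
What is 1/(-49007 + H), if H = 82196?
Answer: 1/33189 ≈ 3.0130e-5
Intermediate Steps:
1/(-49007 + H) = 1/(-49007 + 82196) = 1/33189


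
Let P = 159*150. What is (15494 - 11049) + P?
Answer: 28295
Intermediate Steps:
P = 23850
(15494 - 11049) + P = (15494 - 11049) + 23850 = 4445 + 23850 = 28295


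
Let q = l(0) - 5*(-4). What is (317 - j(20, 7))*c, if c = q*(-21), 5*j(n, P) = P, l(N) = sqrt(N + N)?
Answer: -132552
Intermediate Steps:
l(N) = sqrt(2)*sqrt(N) (l(N) = sqrt(2*N) = sqrt(2)*sqrt(N))
q = 20 (q = sqrt(2)*sqrt(0) - 5*(-4) = sqrt(2)*0 + 20 = 0 + 20 = 20)
j(n, P) = P/5
c = -420 (c = 20*(-21) = -420)
(317 - j(20, 7))*c = (317 - 7/5)*(-420) = (1578/5)*(-420) = -132552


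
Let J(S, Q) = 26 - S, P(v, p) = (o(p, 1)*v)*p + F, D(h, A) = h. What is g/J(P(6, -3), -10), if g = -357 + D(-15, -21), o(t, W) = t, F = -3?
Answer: 372/25 ≈ 14.880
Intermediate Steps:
P(v, p) = -3 + v*p² (P(v, p) = (p*v)*p - 3 = v*p² - 3 = -3 + v*p²)
g = -372 (g = -357 - 15 = -372)
g/J(P(6, -3), -10) = -372/(26 - (-3 + 6*(-3)²)) = -372/(26 - (-3 + 6*9)) = -372/(26 - (-3 + 54)) = -372/(26 - 1*51) = -372/(26 - 51) = -372/(-25) = -372*(-1/25) = 372/25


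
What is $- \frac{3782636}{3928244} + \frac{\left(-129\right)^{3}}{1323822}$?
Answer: $- \frac{1120021244909}{433357985714} \approx -2.5845$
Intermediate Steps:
$- \frac{3782636}{3928244} + \frac{\left(-129\right)^{3}}{1323822} = \left(-3782636\right) \frac{1}{3928244} - \frac{715563}{441274} = - \frac{945659}{982061} - \frac{715563}{441274} = - \frac{1120021244909}{433357985714}$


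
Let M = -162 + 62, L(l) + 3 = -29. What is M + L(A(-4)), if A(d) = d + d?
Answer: -132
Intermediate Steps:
A(d) = 2*d
L(l) = -32 (L(l) = -3 - 29 = -32)
M = -100
M + L(A(-4)) = -100 - 32 = -132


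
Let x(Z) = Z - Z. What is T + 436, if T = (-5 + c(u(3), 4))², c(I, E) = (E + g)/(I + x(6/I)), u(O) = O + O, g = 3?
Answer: 16225/36 ≈ 450.69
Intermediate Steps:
x(Z) = 0
u(O) = 2*O
c(I, E) = (3 + E)/I (c(I, E) = (E + 3)/(I + 0) = (3 + E)/I)
T = 529/36 (T = (-5 + (3 + 4)/((2*3)))² = (-5 + 7/6)² = (-23/6)² = 529/36 ≈ 14.694)
T + 436 = 529/36 + 436 = 16225/36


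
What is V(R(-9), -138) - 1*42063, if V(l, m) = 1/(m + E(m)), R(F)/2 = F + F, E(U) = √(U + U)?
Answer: -5888821/140 - I*√69/9660 ≈ -42063.0 - 0.0008599*I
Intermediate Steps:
E(U) = √2*√U (E(U) = √(2*U) = √2*√U)
R(F) = 4*F (R(F) = 2*(F + F) = 2*(2*F) = 4*F)
V(l, m) = 1/(m + √2*√m)
V(R(-9), -138) - 1*42063 = 1/(-138 + √2*√(-138)) - 1*42063 = 1/(-138 + √2*(I*√138)) - 42063 = 1/(-138 + 2*I*√69) - 42063 = -42063 + 1/(-138 + 2*I*√69)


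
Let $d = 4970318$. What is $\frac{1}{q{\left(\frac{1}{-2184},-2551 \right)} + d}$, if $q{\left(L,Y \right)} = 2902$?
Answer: $\frac{1}{4973220} \approx 2.0108 \cdot 10^{-7}$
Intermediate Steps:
$\frac{1}{q{\left(\frac{1}{-2184},-2551 \right)} + d} = \frac{1}{2902 + 4970318} = \frac{1}{4973220}$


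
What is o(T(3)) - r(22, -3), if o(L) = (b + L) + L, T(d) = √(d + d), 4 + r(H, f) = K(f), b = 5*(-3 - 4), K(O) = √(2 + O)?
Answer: -31 - I + 2*√6 ≈ -26.101 - 1.0*I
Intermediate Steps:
b = -35 (b = 5*(-7) = -35)
r(H, f) = -4 + √(2 + f)
T(d) = √2*√d (T(d) = √(2*d) = √2*√d)
o(L) = -35 + 2*L (o(L) = (-35 + L) + L = -35 + 2*L)
o(T(3)) - r(22, -3) = (-35 + 2*(√2*√3)) - (-4 + √(2 - 3)) = (-35 + 2*√6) - (-4 + √(-1)) = (-35 + 2*√6) - (-4 + I) = (-35 + 2*√6) + (4 - I) = -31 - I + 2*√6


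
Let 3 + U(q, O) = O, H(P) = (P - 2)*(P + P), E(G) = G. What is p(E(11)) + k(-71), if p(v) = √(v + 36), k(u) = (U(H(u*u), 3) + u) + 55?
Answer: -16 + √47 ≈ -9.1443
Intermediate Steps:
H(P) = 2*P*(-2 + P) (H(P) = (-2 + P)*(2*P) = 2*P*(-2 + P))
U(q, O) = -3 + O
k(u) = 55 + u (k(u) = ((-3 + 3) + u) + 55 = (0 + u) + 55 = u + 55 = 55 + u)
p(v) = √(36 + v)
p(E(11)) + k(-71) = √(36 + 11) + (55 - 71) = √47 - 16 = -16 + √47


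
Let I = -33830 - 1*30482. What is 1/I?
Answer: -1/64312 ≈ -1.5549e-5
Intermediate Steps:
I = -64312 (I = -33830 - 30482 = -64312)
1/I = 1/(-64312) = -1/64312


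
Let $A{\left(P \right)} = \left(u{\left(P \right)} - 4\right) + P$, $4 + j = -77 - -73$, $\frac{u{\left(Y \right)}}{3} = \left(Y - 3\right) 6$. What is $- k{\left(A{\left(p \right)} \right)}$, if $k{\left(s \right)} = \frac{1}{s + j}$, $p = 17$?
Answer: $- \frac{1}{257} \approx -0.0038911$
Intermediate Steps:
$u{\left(Y \right)} = -54 + 18 Y$ ($u{\left(Y \right)} = 3 \left(Y - 3\right) 6 = 3 \left(-3 + Y\right) 6 = 3 \left(-18 + 6 Y\right) = -54 + 18 Y$)
$j = -8$ ($j = -4 - 4 = -8$)
$A{\left(P \right)} = -58 + 19 P$ ($A{\left(P \right)} = \left(\left(-54 + 18 P\right) - 4\right) + P = \left(-58 + 18 P\right) + P = -58 + 19 P$)
$k{\left(s \right)} = \frac{1}{-8 + s}$ ($k{\left(s \right)} = \frac{1}{s - 8} = \frac{1}{-8 + s}$)
$- k{\left(A{\left(p \right)} \right)} = - \frac{1}{-8 + \left(-58 + 19 \cdot 17\right)} = - \frac{1}{-8 + \left(-58 + 323\right)} = - \frac{1}{-8 + 265} = - \frac{1}{257}$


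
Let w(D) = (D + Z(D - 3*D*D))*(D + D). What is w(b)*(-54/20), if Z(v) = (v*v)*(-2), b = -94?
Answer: -3592114905276/5 ≈ -7.1842e+11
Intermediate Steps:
Z(v) = -2*v**2 (Z(v) = v**2*(-2) = -2*v**2)
w(D) = 2*D*(D - 2*(D - 3*D**2)**2) (w(D) = (D - 2*(D - 3*D*D)**2)*(D + D) = (D - 2*(D - 3*D**2)**2)*(2*D) = 2*D*(D - 2*(D - 3*D**2)**2))
w(b)*(-54/20) = ((-94)**2*(2 - 4*(-94)*(-1 + 3*(-94))**2))*(-54/20) = (8836*(2 - 4*(-94)*(-1 - 282)**2))*(-54*1/20) = (8836*(2 - 4*(-94)*(-283)**2))*(-27/10) = (8836*(2 - 4*(-94)*80089))*(-27/10) = (8836*(2 + 30113464))*(-27/10) = (8836*30113466)*(-27/10) = 266082585576*(-27/10) = -3592114905276/5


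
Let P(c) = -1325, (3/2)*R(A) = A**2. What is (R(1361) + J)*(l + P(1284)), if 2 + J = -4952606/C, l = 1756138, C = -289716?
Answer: 104636299697365929/48286 ≈ 2.1670e+12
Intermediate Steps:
R(A) = 2*A**2/3
J = 2186587/144858 (J = -2 - 4952606/(-289716) = -2 - 4952606*(-1/289716) = -2 + 2476303/144858 = 2186587/144858 ≈ 15.095)
(R(1361) + J)*(l + P(1284)) = ((2/3)*1361**2 + 2186587/144858)*(1756138 - 1325) = ((2/3)*1852321 + 2186587/144858)*1754813 = (3704642/3 + 2186587/144858)*1754813 = (59628176733/48286)*1754813 = 104636299697365929/48286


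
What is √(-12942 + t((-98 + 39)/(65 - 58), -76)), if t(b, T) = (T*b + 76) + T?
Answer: I*√602770/7 ≈ 110.91*I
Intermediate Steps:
t(b, T) = 76 + T + T*b (t(b, T) = (76 + T*b) + T = 76 + T + T*b)
√(-12942 + t((-98 + 39)/(65 - 58), -76)) = √(-12942 + (76 - 76 - 76*(-98 + 39)/(65 - 58))) = √(-12942 + (76 - 76 - (-4484)/7)) = √(-12942 + (76 - 76 - 76*(-59/7))) = √(-12942 + (76 - 76 + 4484/7)) = √(-12942 + 4484/7) = √(-86110/7) = I*√602770/7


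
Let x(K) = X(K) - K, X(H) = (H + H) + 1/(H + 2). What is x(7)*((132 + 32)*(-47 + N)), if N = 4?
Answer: -451328/9 ≈ -50148.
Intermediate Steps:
X(H) = 1/(2 + H) + 2*H (X(H) = 2*H + 1/(2 + H) = 1/(2 + H) + 2*H)
x(K) = -K + (1 + 2*K² + 4*K)/(2 + K) (x(K) = (1 + 2*K² + 4*K)/(2 + K) - K = -K + (1 + 2*K² + 4*K)/(2 + K))
x(7)*((132 + 32)*(-47 + N)) = ((1 + 7² + 2*7)/(2 + 7))*((132 + 32)*(-47 + 4)) = ((1 + 49 + 14)/9)*(164*(-43)) = ((⅑)*64)*(-7052) = (64/9)*(-7052) = -451328/9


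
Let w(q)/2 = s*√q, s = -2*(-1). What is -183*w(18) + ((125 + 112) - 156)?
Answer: 81 - 2196*√2 ≈ -3024.6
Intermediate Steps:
s = 2
w(q) = 4*√q (w(q) = 2*(2*√q) = 4*√q)
-183*w(18) + ((125 + 112) - 156) = -732*√18 + ((125 + 112) - 156) = -732*3*√2 + (237 - 156) = -2196*√2 + 81 = 81 - 2196*√2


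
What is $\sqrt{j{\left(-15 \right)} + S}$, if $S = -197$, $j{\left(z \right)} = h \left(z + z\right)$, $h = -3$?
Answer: $i \sqrt{107} \approx 10.344 i$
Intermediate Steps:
$j{\left(z \right)} = - 6 z$ ($j{\left(z \right)} = - 3 \left(z + z\right) = - 3 \cdot 2 z = - 6 z$)
$\sqrt{j{\left(-15 \right)} + S} = \sqrt{\left(-6\right) \left(-15\right) - 197} = \sqrt{90 - 197} = \sqrt{-107} = i \sqrt{107}$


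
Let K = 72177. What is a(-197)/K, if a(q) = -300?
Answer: -100/24059 ≈ -0.0041564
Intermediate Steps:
a(-197)/K = -300/72177 = -300*1/72177 = -100/24059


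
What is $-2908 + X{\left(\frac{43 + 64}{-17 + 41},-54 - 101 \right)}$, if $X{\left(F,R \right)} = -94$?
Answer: $-3002$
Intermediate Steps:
$-2908 + X{\left(\frac{43 + 64}{-17 + 41},-54 - 101 \right)} = -2908 - 94 = -3002$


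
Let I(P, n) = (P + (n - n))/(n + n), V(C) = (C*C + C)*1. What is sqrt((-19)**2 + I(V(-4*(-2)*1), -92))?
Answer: sqrt(190762)/23 ≈ 18.990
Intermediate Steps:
V(C) = C + C**2 (V(C) = (C**2 + C)*1 = (C + C**2)*1 = C + C**2)
I(P, n) = P/(2*n) (I(P, n) = (P + 0)/((2*n)) = P*(1/(2*n)) = P/(2*n))
sqrt((-19)**2 + I(V(-4*(-2)*1), -92)) = sqrt((-19)**2 + (1/2)*((-4*(-2)*1)*(1 - 4*(-2)*1))/(-92)) = sqrt(361 + (1/2)*((8*1)*(1 + 8*1))*(-1/92)) = sqrt(361 + (1/2)*(8*(1 + 8))*(-1/92)) = sqrt(361 + (1/2)*(8*9)*(-1/92)) = sqrt(361 + (1/2)*72*(-1/92)) = sqrt(361 - 9/23) = sqrt(8294/23) = sqrt(190762)/23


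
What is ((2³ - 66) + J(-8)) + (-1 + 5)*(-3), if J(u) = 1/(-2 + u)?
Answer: -701/10 ≈ -70.100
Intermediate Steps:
((2³ - 66) + J(-8)) + (-1 + 5)*(-3) = ((2³ - 66) + 1/(-2 - 8)) + (-1 + 5)*(-3) = ((8 - 66) + 1/(-10)) + 4*(-3) = (-58 - ⅒) - 12 = -581/10 - 12 = -701/10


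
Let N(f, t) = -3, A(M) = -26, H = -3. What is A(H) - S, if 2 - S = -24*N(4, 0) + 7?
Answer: 51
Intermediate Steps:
S = -77 (S = 2 - (-24*(-3) + 7) = 2 - (72 + 7) = 2 - 1*79 = 2 - 79 = -77)
A(H) - S = -26 - 1*(-77) = -26 + 77 = 51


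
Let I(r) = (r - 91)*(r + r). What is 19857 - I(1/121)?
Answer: 290748357/14641 ≈ 19859.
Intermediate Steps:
I(r) = 2*r*(-91 + r) (I(r) = (-91 + r)*(2*r) = 2*r*(-91 + r))
19857 - I(1/121) = 19857 - 2*(-91 + 1/121)/121 = 19857 - 2*(-11010)/(121*121) = 19857 - 1*(-22020/14641) = 19857 + 22020/14641 = 290748357/14641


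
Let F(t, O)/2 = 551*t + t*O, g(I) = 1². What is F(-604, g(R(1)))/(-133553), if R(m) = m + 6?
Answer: 666816/133553 ≈ 4.9929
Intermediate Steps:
R(m) = 6 + m
g(I) = 1
F(t, O) = 1102*t + 2*O*t (F(t, O) = 2*(551*t + t*O) = 2*(551*t + O*t) = 1102*t + 2*O*t)
F(-604, g(R(1)))/(-133553) = (2*(-604)*(551 + 1))/(-133553) = (2*(-604)*552)*(-1/133553) = -666816*(-1/133553) = 666816/133553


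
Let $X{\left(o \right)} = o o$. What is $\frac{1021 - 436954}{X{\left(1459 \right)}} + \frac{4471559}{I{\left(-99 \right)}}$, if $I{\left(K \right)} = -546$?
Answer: $- \frac{9518760703097}{1162259826} \approx -8189.9$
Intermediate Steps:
$X{\left(o \right)} = o^{2}$
$\frac{1021 - 436954}{X{\left(1459 \right)}} + \frac{4471559}{I{\left(-99 \right)}} = \frac{1021 - 436954}{1459^{2}} + \frac{4471559}{-546} = \frac{1021 - 436954}{2128681} + 4471559 \left(- \frac{1}{546}\right) = \left(-435933\right) \frac{1}{2128681} - \frac{4471559}{546} = - \frac{435933}{2128681} - \frac{4471559}{546} = - \frac{9518760703097}{1162259826}$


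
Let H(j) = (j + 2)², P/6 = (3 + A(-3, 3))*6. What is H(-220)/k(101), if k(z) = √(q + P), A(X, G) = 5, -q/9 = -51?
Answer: 47524*√83/249 ≈ 1738.8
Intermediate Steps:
q = 459 (q = -9*(-51) = 459)
P = 288 (P = 6*((3 + 5)*6) = 6*(8*6) = 6*48 = 288)
k(z) = 3*√83 (k(z) = √(459 + 288) = √747 = 3*√83)
H(j) = (2 + j)²
H(-220)/k(101) = (2 - 220)²/((3*√83)) = (-218)²*(√83/249) = 47524*(√83/249) = 47524*√83/249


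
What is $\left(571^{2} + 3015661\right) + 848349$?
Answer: $4190051$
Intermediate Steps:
$\left(571^{2} + 3015661\right) + 848349 = \left(326041 + 3015661\right) + 848349 = 3341702 + 848349 = 4190051$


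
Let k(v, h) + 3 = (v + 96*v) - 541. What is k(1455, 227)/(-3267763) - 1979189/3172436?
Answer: -6913536533883/10366768980668 ≈ -0.66689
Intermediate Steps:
k(v, h) = -544 + 97*v (k(v, h) = -3 + ((v + 96*v) - 541) = -3 + (97*v - 541) = -3 + (-541 + 97*v) = -544 + 97*v)
k(1455, 227)/(-3267763) - 1979189/3172436 = (-544 + 97*1455)/(-3267763) - 1979189/3172436 = (-544 + 141135)*(-1/3267763) - 1979189*1/3172436 = 140591*(-1/3267763) - 1979189/3172436 = -140591/3267763 - 1979189/3172436 = -6913536533883/10366768980668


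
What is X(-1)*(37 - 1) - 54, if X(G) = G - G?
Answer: -54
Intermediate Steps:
X(G) = 0
X(-1)*(37 - 1) - 54 = 0*(37 - 1) - 54 = 0*36 - 54 = 0 - 54 = -54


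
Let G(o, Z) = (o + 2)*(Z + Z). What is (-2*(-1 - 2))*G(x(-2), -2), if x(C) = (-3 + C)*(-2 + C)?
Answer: -528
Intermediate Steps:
G(o, Z) = 2*Z*(2 + o) (G(o, Z) = (2 + o)*(2*Z) = 2*Z*(2 + o))
(-2*(-1 - 2))*G(x(-2), -2) = (-2*(-1 - 2))*(2*(-2)*(2 + (6 + (-2)**2 - 5*(-2)))) = (-2*(-3))*(2*(-2)*(2 + (6 + 4 + 10))) = (-2*(-3))*(2*(-2)*(2 + 20)) = 6*(2*(-2)*22) = 6*(-88) = -528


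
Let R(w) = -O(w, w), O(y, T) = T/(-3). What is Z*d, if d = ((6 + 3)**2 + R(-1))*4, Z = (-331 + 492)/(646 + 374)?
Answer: 38962/765 ≈ 50.931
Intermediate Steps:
O(y, T) = -T/3 (O(y, T) = T*(-1/3) = -T/3)
R(w) = w/3 (R(w) = -(-1)*w/3 = w/3)
Z = 161/1020 ≈ 0.15784
d = 968/3 (d = ((6 + 3)**2 + (1/3)*(-1))*4 = (9**2 - 1/3)*4 = (81 - 1/3)*4 = (242/3)*4 = 968/3 ≈ 322.67)
Z*d = (161/1020)*(968/3) = 38962/765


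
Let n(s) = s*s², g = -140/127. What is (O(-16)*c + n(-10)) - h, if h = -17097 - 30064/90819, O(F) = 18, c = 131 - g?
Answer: 213092891923/11534013 ≈ 18475.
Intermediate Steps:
g = -140/127 (g = -140*1/127 = -140/127 ≈ -1.1024)
n(s) = s³
c = 16777/127 (c = 131 - 1*(-140/127) = 131 + 140/127 = 16777/127 ≈ 132.10)
h = -1552762507/90819 (h = -17097 - 30064*1/90819 = -17097 - 30064/90819 = -1552762507/90819 ≈ -17097.)
(O(-16)*c + n(-10)) - h = (18*(16777/127) + (-10)³) - 1*(-1552762507/90819) = (301986/127 - 1000) + 1552762507/90819 = 174986/127 + 1552762507/90819 = 213092891923/11534013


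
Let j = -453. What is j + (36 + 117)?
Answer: -300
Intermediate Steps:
j + (36 + 117) = -453 + (36 + 117) = -453 + 153 = -300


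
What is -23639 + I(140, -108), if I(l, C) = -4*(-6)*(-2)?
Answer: -23687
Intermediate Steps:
I(l, C) = -48 (I(l, C) = 24*(-2) = -48)
-23639 + I(140, -108) = -23639 - 48 = -23687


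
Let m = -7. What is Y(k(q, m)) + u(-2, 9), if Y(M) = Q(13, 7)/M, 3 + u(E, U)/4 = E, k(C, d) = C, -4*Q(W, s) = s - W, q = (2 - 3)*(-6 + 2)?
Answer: -157/8 ≈ -19.625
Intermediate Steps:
q = 4 (q = -1*(-4) = 4)
Q(W, s) = -s/4 + W/4 (Q(W, s) = -(s - W)/4 = -s/4 + W/4)
u(E, U) = -12 + 4*E
Y(M) = 3/(2*M) (Y(M) = (-¼*7 + (¼)*13)/M = (-7/4 + 13/4)/M = 3/(2*M))
Y(k(q, m)) + u(-2, 9) = (3/2)/4 + (-12 + 4*(-2)) = (3/2)*(¼) + (-12 - 8) = 3/8 - 20 = -157/8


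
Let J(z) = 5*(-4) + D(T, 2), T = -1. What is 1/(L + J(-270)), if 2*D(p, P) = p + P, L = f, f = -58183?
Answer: -2/116405 ≈ -1.7181e-5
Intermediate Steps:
L = -58183
D(p, P) = P/2 + p/2 (D(p, P) = (p + P)/2 = (P + p)/2 = P/2 + p/2)
J(z) = -39/2 (J(z) = 5*(-4) + ((½)*2 + (½)*(-1)) = -20 + (1 - ½) = -20 + ½ = -39/2)
1/(L + J(-270)) = 1/(-58183 - 39/2) = 1/(-116405/2) = -2/116405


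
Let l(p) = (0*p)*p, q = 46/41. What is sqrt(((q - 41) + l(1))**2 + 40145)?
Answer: 13*sqrt(415130)/41 ≈ 204.29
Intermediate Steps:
q = 46/41 (q = 46*(1/41) = 46/41 ≈ 1.1220)
l(p) = 0 (l(p) = 0*p = 0)
sqrt(((q - 41) + l(1))**2 + 40145) = sqrt(((46/41 - 41) + 0)**2 + 40145) = sqrt((-1635/41 + 0)**2 + 40145) = sqrt((-1635/41)**2 + 40145) = sqrt(2673225/1681 + 40145) = sqrt(70156970/1681) = 13*sqrt(415130)/41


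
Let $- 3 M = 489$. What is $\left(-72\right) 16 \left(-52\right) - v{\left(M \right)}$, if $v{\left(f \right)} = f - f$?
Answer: $59904$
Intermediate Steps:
$M = -163$ ($M = \left(- \frac{1}{3}\right) 489 = -163$)
$v{\left(f \right)} = 0$
$\left(-72\right) 16 \left(-52\right) - v{\left(M \right)} = \left(-72\right) 16 \left(-52\right) - 0 = \left(-1152\right) \left(-52\right) + 0 = 59904 + 0 = 59904$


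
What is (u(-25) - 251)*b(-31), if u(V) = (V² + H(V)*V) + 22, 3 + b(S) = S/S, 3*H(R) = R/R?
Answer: -2326/3 ≈ -775.33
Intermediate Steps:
H(R) = ⅓ (H(R) = (R/R)/3 = (⅓)*1 = ⅓)
b(S) = -2 (b(S) = -3 + S/S = -3 + 1 = -2)
u(V) = 22 + V² + V/3 (u(V) = (V² + V/3) + 22 = 22 + V² + V/3)
(u(-25) - 251)*b(-31) = ((22 + (-25)² + (⅓)*(-25)) - 251)*(-2) = ((22 + 625 - 25/3) - 251)*(-2) = (1916/3 - 251)*(-2) = (1163/3)*(-2) = -2326/3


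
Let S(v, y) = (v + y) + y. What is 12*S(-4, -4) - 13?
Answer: -157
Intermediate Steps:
S(v, y) = v + 2*y
12*S(-4, -4) - 13 = 12*(-4 + 2*(-4)) - 13 = 12*(-4 - 8) - 13 = 12*(-12) - 13 = -144 - 13 = -157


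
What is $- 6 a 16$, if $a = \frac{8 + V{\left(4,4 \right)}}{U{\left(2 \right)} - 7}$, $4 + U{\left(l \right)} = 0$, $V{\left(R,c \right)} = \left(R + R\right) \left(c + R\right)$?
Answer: $\frac{6912}{11} \approx 628.36$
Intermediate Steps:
$V{\left(R,c \right)} = 2 R \left(R + c\right)$
$U{\left(l \right)} = -4$ ($U{\left(l \right)} = -4 + 0 = -4$)
$a = - \frac{72}{11}$ ($a = \frac{8 + 2 \cdot 4 \left(4 + 4\right)}{-4 - 7} = \frac{8 + 2 \cdot 4 \cdot 8}{-11} = \left(8 + 64\right) \left(- \frac{1}{11}\right) = 72 \left(- \frac{1}{11}\right) = - \frac{72}{11} \approx -6.5455$)
$- 6 a 16 = \left(-6\right) \left(- \frac{72}{11}\right) 16 = \frac{432}{11} \cdot 16 = \frac{6912}{11}$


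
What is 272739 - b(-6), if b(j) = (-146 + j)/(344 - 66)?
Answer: 37910797/139 ≈ 2.7274e+5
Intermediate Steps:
b(j) = -73/139 + j/278 (b(j) = (-146 + j)/278 = (-146 + j)*(1/278) = -73/139 + j/278)
272739 - b(-6) = 272739 - (-73/139 + (1/278)*(-6)) = 272739 - (-73/139 - 3/139) = 272739 - 1*(-76/139) = 272739 + 76/139 = 37910797/139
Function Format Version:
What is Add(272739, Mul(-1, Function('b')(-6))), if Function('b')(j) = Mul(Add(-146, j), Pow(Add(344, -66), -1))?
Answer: Rational(37910797, 139) ≈ 2.7274e+5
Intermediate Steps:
Function('b')(j) = Add(Rational(-73, 139), Mul(Rational(1, 278), j)) (Function('b')(j) = Mul(Add(-146, j), Pow(278, -1)) = Mul(Add(-146, j), Rational(1, 278)) = Add(Rational(-73, 139), Mul(Rational(1, 278), j)))
Add(272739, Mul(-1, Function('b')(-6))) = Add(272739, Mul(-1, Add(Rational(-73, 139), Mul(Rational(1, 278), -6)))) = Add(272739, Mul(-1, Add(Rational(-73, 139), Rational(-3, 139)))) = Add(272739, Mul(-1, Rational(-76, 139))) = Add(272739, Rational(76, 139)) = Rational(37910797, 139)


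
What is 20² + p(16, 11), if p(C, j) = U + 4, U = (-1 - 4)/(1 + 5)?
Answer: 2419/6 ≈ 403.17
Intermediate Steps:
U = -⅚ (U = -5/6 = -5*⅙ = -⅚ ≈ -0.83333)
p(C, j) = 19/6 (p(C, j) = -⅚ + 4 = 19/6)
20² + p(16, 11) = 20² + 19/6 = 400 + 19/6 = 2419/6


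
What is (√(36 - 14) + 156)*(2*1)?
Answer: 312 + 2*√22 ≈ 321.38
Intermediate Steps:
(√(36 - 14) + 156)*(2*1) = (√22 + 156)*2 = (156 + √22)*2 = 312 + 2*√22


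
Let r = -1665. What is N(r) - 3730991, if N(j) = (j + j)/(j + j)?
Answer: -3730990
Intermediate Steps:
N(j) = 1 (N(j) = (2*j)/((2*j)) = (2*j)*(1/(2*j)) = 1)
N(r) - 3730991 = 1 - 3730991 = -3730990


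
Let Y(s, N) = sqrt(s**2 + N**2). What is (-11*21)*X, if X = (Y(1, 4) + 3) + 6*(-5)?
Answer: 6237 - 231*sqrt(17) ≈ 5284.6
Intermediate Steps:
Y(s, N) = sqrt(N**2 + s**2)
X = -27 + sqrt(17) (X = (sqrt(4**2 + 1**2) + 3) + 6*(-5) = (sqrt(16 + 1) + 3) - 30 = (sqrt(17) + 3) - 30 = (3 + sqrt(17)) - 30 = -27 + sqrt(17) ≈ -22.877)
(-11*21)*X = (-11*21)*(-27 + sqrt(17)) = -231*(-27 + sqrt(17)) = 6237 - 231*sqrt(17)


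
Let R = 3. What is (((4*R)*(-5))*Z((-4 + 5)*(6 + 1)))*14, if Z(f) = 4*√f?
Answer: -3360*√7 ≈ -8889.7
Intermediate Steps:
(((4*R)*(-5))*Z((-4 + 5)*(6 + 1)))*14 = (((4*3)*(-5))*(4*√((-4 + 5)*(6 + 1))))*14 = ((12*(-5))*(4*√(1*7)))*14 = -240*√7*14 = -3360*√7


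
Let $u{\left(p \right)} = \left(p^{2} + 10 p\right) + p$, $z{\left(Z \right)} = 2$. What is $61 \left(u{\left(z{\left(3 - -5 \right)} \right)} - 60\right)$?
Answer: $-2074$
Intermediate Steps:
$u{\left(p \right)} = p^{2} + 11 p$
$61 \left(u{\left(z{\left(3 - -5 \right)} \right)} - 60\right) = 61 \left(2 \left(11 + 2\right) - 60\right) = 61 \left(2 \cdot 13 - 60\right) = 61 \left(26 - 60\right) = 61 \left(-34\right) = -2074$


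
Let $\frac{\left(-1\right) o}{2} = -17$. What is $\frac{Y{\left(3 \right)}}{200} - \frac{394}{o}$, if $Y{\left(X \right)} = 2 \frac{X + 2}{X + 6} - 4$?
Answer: $- \frac{177521}{15300} \approx -11.603$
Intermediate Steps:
$Y{\left(X \right)} = -4 + \frac{2 \left(2 + X\right)}{6 + X}$ ($Y{\left(X \right)} = 2 \frac{2 + X}{6 + X} - 4 = \frac{2 \left(2 + X\right)}{6 + X} - 4 = -4 + \frac{2 \left(2 + X\right)}{6 + X}$)
$o = 34$ ($o = \left(-2\right) \left(-17\right) = 34$)
$\frac{Y{\left(3 \right)}}{200} - \frac{394}{o} = \frac{2 \frac{1}{6 + 3} \left(-10 - 3\right)}{200} - \frac{394}{34} = \frac{2 \left(-10 - 3\right)}{9} \cdot \frac{1}{200} - \frac{197}{17} = 2 \cdot \frac{1}{9} \left(-13\right) \frac{1}{200} - \frac{197}{17} = \left(- \frac{26}{9}\right) \frac{1}{200} - \frac{197}{17} = - \frac{13}{900} - \frac{197}{17} = - \frac{177521}{15300}$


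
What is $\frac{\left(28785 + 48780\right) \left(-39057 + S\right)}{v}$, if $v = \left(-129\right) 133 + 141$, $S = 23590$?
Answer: $\frac{399899285}{5672} \approx 70504.0$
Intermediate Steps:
$v = -17016$ ($v = -17157 + 141 = -17016$)
$\frac{\left(28785 + 48780\right) \left(-39057 + S\right)}{v} = \frac{\left(28785 + 48780\right) \left(-39057 + 23590\right)}{-17016} = 77565 \left(-15467\right) \left(- \frac{1}{17016}\right) = \left(-1199697855\right) \left(- \frac{1}{17016}\right) = \frac{399899285}{5672}$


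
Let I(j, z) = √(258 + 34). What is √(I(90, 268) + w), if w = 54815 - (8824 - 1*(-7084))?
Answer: √(38907 + 2*√73) ≈ 197.29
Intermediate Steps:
I(j, z) = 2*√73 (I(j, z) = √292 = 2*√73)
w = 38907 (w = 54815 - (8824 + 7084) = 54815 - 1*15908 = 54815 - 15908 = 38907)
√(I(90, 268) + w) = √(2*√73 + 38907) = √(38907 + 2*√73)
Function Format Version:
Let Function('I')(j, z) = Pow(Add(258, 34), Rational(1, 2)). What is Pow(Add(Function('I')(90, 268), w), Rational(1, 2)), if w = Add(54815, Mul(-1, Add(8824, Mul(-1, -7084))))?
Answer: Pow(Add(38907, Mul(2, Pow(73, Rational(1, 2)))), Rational(1, 2)) ≈ 197.29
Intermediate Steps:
Function('I')(j, z) = Mul(2, Pow(73, Rational(1, 2))) (Function('I')(j, z) = Pow(292, Rational(1, 2)) = Mul(2, Pow(73, Rational(1, 2))))
w = 38907 (w = Add(54815, Mul(-1, Add(8824, 7084))) = Add(54815, Mul(-1, 15908)) = Add(54815, -15908) = 38907)
Pow(Add(Function('I')(90, 268), w), Rational(1, 2)) = Pow(Add(Mul(2, Pow(73, Rational(1, 2))), 38907), Rational(1, 2)) = Pow(Add(38907, Mul(2, Pow(73, Rational(1, 2)))), Rational(1, 2))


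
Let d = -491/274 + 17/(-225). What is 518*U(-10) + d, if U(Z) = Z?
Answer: -319462133/61650 ≈ -5181.9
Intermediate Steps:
d = -115133/61650 (d = -491*1/274 + 17*(-1/225) = -491/274 - 17/225 = -115133/61650 ≈ -1.8675)
518*U(-10) + d = 518*(-10) - 115133/61650 = -5180 - 115133/61650 = -319462133/61650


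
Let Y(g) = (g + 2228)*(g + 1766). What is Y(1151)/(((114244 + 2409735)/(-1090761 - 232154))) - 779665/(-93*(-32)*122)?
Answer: -4734231597968786875/916386103488 ≈ -5.1662e+6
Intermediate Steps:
Y(g) = (1766 + g)*(2228 + g) (Y(g) = (2228 + g)*(1766 + g) = (1766 + g)*(2228 + g))
Y(1151)/(((114244 + 2409735)/(-1090761 - 232154))) - 779665/(-93*(-32)*122) = (3934648 + 1151**2 + 3994*1151)/(((114244 + 2409735)/(-1090761 - 232154))) - 779665/(-93*(-32)*122) = (3934648 + 1324801 + 4597094)/((2523979/(-1322915))) - 779665/(2976*122) = 9856543/((2523979*(-1/1322915))) - 779665/363072 = 9856543/(-2523979/1322915) - 779665*1/363072 = 9856543*(-1322915/2523979) - 779665/363072 = -13039368582845/2523979 - 779665/363072 = -4734231597968786875/916386103488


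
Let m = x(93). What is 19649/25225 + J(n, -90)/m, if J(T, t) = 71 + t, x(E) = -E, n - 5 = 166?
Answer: 2306632/2345925 ≈ 0.98325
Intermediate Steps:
n = 171 (n = 5 + 166 = 171)
m = -93 (m = -1*93 = -93)
19649/25225 + J(n, -90)/m = 19649/25225 + (71 - 90)/(-93) = 19649*(1/25225) - 19*(-1/93) = 19649/25225 + 19/93 = 2306632/2345925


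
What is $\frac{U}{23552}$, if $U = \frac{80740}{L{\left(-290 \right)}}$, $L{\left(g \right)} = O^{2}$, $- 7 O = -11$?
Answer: $\frac{89915}{64768} \approx 1.3883$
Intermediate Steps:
$O = \frac{11}{7}$ ($O = \left(- \frac{1}{7}\right) \left(-11\right) = \frac{11}{7} \approx 1.5714$)
$L{\left(g \right)} = \frac{121}{49}$ ($L{\left(g \right)} = \left(\frac{11}{7}\right)^{2} = \frac{121}{49}$)
$U = \frac{359660}{11}$ ($U = \frac{80740}{\frac{121}{49}} = 80740 \cdot \frac{49}{121} = \frac{359660}{11} \approx 32696.0$)
$\frac{U}{23552} = \frac{359660}{11 \cdot 23552} = \frac{359660}{11} \cdot \frac{1}{23552} = \frac{89915}{64768}$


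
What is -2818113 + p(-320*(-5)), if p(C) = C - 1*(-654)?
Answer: -2815859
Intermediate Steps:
p(C) = 654 + C (p(C) = C + 654 = 654 + C)
-2818113 + p(-320*(-5)) = -2818113 + (654 - 320*(-5)) = -2818113 + (654 + 1600) = -2818113 + 2254 = -2815859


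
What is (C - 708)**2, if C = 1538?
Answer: 688900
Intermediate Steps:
(C - 708)**2 = (1538 - 708)**2 = 830**2 = 688900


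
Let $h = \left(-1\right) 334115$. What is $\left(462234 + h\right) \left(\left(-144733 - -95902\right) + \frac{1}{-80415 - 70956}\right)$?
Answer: $- \frac{947004054734938}{151371} \approx -6.2562 \cdot 10^{9}$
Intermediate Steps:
$h = -334115$
$\left(462234 + h\right) \left(\left(-144733 - -95902\right) + \frac{1}{-80415 - 70956}\right) = \left(462234 - 334115\right) \left(\left(-144733 - -95902\right) + \frac{1}{-80415 - 70956}\right) = 128119 \left(\left(-144733 + 95902\right) + \frac{1}{-151371}\right) = 128119 \left(-48831 - \frac{1}{151371}\right) = 128119 \left(- \frac{7391597302}{151371}\right) = - \frac{947004054734938}{151371}$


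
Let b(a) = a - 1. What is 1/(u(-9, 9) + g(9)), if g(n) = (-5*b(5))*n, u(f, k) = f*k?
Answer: -1/261 ≈ -0.0038314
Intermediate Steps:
b(a) = -1 + a
g(n) = -20*n (g(n) = (-5*(-1 + 5))*n = (-5*4)*n = -20*n)
1/(u(-9, 9) + g(9)) = 1/(-9*9 - 20*9) = 1/(-81 - 180) = 1/(-261) = -1/261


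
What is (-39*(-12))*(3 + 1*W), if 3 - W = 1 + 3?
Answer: 936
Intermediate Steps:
W = -1 (W = 3 - (1 + 3) = 3 - 1*4 = 3 - 4 = -1)
(-39*(-12))*(3 + 1*W) = (-39*(-12))*(3 + 1*(-1)) = 468*(3 - 1) = 468*2 = 936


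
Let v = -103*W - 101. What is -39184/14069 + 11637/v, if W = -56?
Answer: -19444925/26576341 ≈ -0.73166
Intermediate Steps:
v = 5667 (v = -103*(-56) - 101 = 5768 - 101 = 5667)
-39184/14069 + 11637/v = -39184/14069 + 11637/5667 = -39184*1/14069 + 11637*(1/5667) = -39184/14069 + 3879/1889 = -19444925/26576341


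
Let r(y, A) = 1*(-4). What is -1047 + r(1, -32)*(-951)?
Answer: 2757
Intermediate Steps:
r(y, A) = -4
-1047 + r(1, -32)*(-951) = -1047 - 4*(-951) = -1047 + 3804 = 2757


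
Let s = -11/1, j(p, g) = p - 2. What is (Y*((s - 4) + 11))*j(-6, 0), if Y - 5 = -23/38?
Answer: 2672/19 ≈ 140.63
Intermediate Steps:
j(p, g) = -2 + p
Y = 167/38 (Y = 5 - 23/38 = 167/38 ≈ 4.3947)
s = -11 (s = -11*1 = -11)
(Y*((s - 4) + 11))*j(-6, 0) = (167*((-11 - 4) + 11)/38)*(-2 - 6) = (167*(-15 + 11)/38)*(-8) = ((167/38)*(-4))*(-8) = -334/19*(-8) = 2672/19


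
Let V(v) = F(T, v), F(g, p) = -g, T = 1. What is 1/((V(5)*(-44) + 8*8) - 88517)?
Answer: -1/88409 ≈ -1.1311e-5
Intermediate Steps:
V(v) = -1 (V(v) = -1*1 = -1)
1/((V(5)*(-44) + 8*8) - 88517) = 1/((-1*(-44) + 8*8) - 88517) = 1/((44 + 64) - 88517) = 1/(108 - 88517) = 1/(-88409) = -1/88409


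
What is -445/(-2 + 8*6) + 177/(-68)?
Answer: -19201/1564 ≈ -12.277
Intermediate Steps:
-445/(-2 + 8*6) + 177/(-68) = -445/(-2 + 48) + 177*(-1/68) = -445/46 - 177/68 = -19201/1564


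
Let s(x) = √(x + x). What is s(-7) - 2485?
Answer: -2485 + I*√14 ≈ -2485.0 + 3.7417*I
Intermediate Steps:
s(x) = √2*√x (s(x) = √(2*x) = √2*√x)
s(-7) - 2485 = √2*√(-7) - 2485 = √2*(I*√7) - 2485 = I*√14 - 2485 = -2485 + I*√14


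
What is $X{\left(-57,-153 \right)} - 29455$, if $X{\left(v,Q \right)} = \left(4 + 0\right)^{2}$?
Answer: $-29439$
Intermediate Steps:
$X{\left(v,Q \right)} = 16$ ($X{\left(v,Q \right)} = 4^{2} = 16$)
$X{\left(-57,-153 \right)} - 29455 = 16 - 29455 = -29439$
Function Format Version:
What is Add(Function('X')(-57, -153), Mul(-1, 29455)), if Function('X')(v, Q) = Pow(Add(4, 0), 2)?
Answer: -29439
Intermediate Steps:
Function('X')(v, Q) = 16 (Function('X')(v, Q) = Pow(4, 2) = 16)
Add(Function('X')(-57, -153), Mul(-1, 29455)) = Add(16, Mul(-1, 29455)) = Add(16, -29455) = -29439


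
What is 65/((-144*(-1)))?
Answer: 65/144 ≈ 0.45139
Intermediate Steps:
65/((-144*(-1))) = 65/144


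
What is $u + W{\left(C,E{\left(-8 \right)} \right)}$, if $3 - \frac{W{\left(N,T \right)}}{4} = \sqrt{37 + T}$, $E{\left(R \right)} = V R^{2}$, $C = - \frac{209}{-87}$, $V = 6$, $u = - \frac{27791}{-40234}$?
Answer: $\frac{510599}{40234} - 4 \sqrt{421} \approx -69.382$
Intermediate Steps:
$u = \frac{27791}{40234}$ ($u = \left(-27791\right) \left(- \frac{1}{40234}\right) = \frac{27791}{40234} \approx 0.69073$)
$C = \frac{209}{87}$ ($C = \left(-209\right) \left(- \frac{1}{87}\right) = \frac{209}{87} \approx 2.4023$)
$E{\left(R \right)} = 6 R^{2}$
$W{\left(N,T \right)} = 12 - 4 \sqrt{37 + T}$
$u + W{\left(C,E{\left(-8 \right)} \right)} = \frac{27791}{40234} + \left(12 - 4 \sqrt{37 + 6 \left(-8\right)^{2}}\right) = \frac{27791}{40234} + \left(12 - 4 \sqrt{37 + 6 \cdot 64}\right) = \frac{27791}{40234} + \left(12 - 4 \sqrt{37 + 384}\right) = \frac{27791}{40234} + \left(12 - 4 \sqrt{421}\right) = \frac{510599}{40234} - 4 \sqrt{421}$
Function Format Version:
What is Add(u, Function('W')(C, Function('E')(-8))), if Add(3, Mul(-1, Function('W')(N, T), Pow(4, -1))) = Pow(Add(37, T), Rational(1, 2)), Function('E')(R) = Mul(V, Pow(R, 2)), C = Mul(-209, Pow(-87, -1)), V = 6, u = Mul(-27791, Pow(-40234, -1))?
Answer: Add(Rational(510599, 40234), Mul(-4, Pow(421, Rational(1, 2)))) ≈ -69.382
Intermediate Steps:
u = Rational(27791, 40234) (u = Mul(-27791, Rational(-1, 40234)) = Rational(27791, 40234) ≈ 0.69073)
C = Rational(209, 87) (C = Mul(-209, Rational(-1, 87)) = Rational(209, 87) ≈ 2.4023)
Function('E')(R) = Mul(6, Pow(R, 2))
Function('W')(N, T) = Add(12, Mul(-4, Pow(Add(37, T), Rational(1, 2))))
Add(u, Function('W')(C, Function('E')(-8))) = Add(Rational(27791, 40234), Add(12, Mul(-4, Pow(Add(37, Mul(6, Pow(-8, 2))), Rational(1, 2))))) = Add(Rational(27791, 40234), Add(12, Mul(-4, Pow(Add(37, Mul(6, 64)), Rational(1, 2))))) = Add(Rational(27791, 40234), Add(12, Mul(-4, Pow(Add(37, 384), Rational(1, 2))))) = Add(Rational(27791, 40234), Add(12, Mul(-4, Pow(421, Rational(1, 2))))) = Add(Rational(510599, 40234), Mul(-4, Pow(421, Rational(1, 2))))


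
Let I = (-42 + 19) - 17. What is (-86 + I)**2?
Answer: 15876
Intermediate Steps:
I = -40 (I = -23 - 17 = -40)
(-86 + I)**2 = (-86 - 40)**2 = (-126)**2 = 15876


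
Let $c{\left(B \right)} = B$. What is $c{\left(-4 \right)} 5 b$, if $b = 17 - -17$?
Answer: $-680$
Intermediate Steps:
$b = 34$ ($b = 17 + 17 = 34$)
$c{\left(-4 \right)} 5 b = \left(-4\right) 5 \cdot 34 = \left(-20\right) 34 = -680$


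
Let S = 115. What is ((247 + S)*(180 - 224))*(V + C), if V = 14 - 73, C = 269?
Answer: -3344880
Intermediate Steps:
V = -59
((247 + S)*(180 - 224))*(V + C) = ((247 + 115)*(180 - 224))*(-59 + 269) = (362*(-44))*210 = -15928*210 = -3344880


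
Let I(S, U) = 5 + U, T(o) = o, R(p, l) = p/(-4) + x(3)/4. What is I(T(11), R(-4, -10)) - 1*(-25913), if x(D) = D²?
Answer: 103685/4 ≈ 25921.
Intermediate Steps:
R(p, l) = 9/4 - p/4 (R(p, l) = p/(-4) + 3²/4 = p*(-¼) + 9*(¼) = -p/4 + 9/4 = 9/4 - p/4)
I(T(11), R(-4, -10)) - 1*(-25913) = (5 + (9/4 - ¼*(-4))) - 1*(-25913) = (5 + (9/4 + 1)) + 25913 = (5 + 13/4) + 25913 = 33/4 + 25913 = 103685/4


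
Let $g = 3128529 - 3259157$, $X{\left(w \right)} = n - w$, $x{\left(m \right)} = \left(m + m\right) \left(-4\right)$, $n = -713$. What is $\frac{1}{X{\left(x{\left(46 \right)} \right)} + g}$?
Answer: $- \frac{1}{130973} \approx -7.6352 \cdot 10^{-6}$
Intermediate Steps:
$x{\left(m \right)} = - 8 m$ ($x{\left(m \right)} = 2 m \left(-4\right) = - 8 m$)
$X{\left(w \right)} = -713 - w$
$g = -130628$ ($g = 3128529 - 3259157 = -130628$)
$\frac{1}{X{\left(x{\left(46 \right)} \right)} + g} = \frac{1}{\left(-713 - \left(-8\right) 46\right) - 130628} = \frac{1}{\left(-713 - -368\right) - 130628} = \frac{1}{\left(-713 + 368\right) - 130628} = \frac{1}{-345 - 130628} = \frac{1}{-130973} = - \frac{1}{130973}$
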